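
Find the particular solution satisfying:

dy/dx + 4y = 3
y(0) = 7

General solution: y = 3/4 + Ce^(-4x)
Applying y(0) = 7: C = 7 - 3/4 = 25/4
Particular solution: y = 3/4 + (25/4)e^(-4x)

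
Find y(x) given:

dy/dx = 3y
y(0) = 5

General solution: y = Ce^(3x)
Applying IC y(0) = 5:
Particular solution: y = 5e^(3x)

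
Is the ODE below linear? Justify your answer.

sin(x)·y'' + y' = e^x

Yes. Linear (y and its derivatives appear to the first power only, no products of y terms)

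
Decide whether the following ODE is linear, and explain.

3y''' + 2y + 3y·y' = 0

Nonlinear (product y·y')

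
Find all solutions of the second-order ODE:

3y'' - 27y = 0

Characteristic equation: 3r² - 27 = 0
Divide by 3: r² - 9 = 0
Roots: r = 3, -3 (distinct real)
General solution: y = C₁e^(3x) + C₂e^(-3x)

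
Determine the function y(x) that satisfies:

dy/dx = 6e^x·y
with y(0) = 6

General solution: y = Ce^(6e^x)
Applying IC y(0) = 6:
Particular solution: y = 6e^(6(e^x - 1))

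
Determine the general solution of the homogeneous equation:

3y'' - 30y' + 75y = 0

Characteristic equation: 3r² - 30r + 75 = 0
Divide by 3: r² - 10r + 25 = 0
Factored: (r - 5)² = 0
Repeated root: r = 5
General solution: y = (C₁ + C₂x)e^(5x)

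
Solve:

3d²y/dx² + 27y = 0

Characteristic equation: 3r² + 27 = 0
Divide by 3: r² + 9 = 0
Roots: r = ±3i (complex conjugates)
General solution: y = C₁cos(3x) + C₂sin(3x)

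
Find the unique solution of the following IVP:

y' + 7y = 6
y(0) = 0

General solution: y = 6/7 + Ce^(-7x)
Applying y(0) = 0: C = 0 - 6/7 = -6/7
Particular solution: y = 6/7 - (6/7)e^(-7x)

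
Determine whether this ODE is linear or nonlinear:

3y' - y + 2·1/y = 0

Nonlinear (1/y term)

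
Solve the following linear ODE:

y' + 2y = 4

Using integrating factor method:

General solution: y = 2 + Ce^(-2x)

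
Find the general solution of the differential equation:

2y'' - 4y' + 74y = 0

Characteristic equation: 2r² - 4r + 74 = 0
Divide by 2: r² - 2r + 37 = 0
Roots: r = 1 ± 6i (complex conjugates)
General solution: y = e^x(C₁cos(6x) + C₂sin(6x))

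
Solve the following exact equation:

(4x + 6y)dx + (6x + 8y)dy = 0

Verify exactness: ∂M/∂y = ∂N/∂x ✓
Find F(x,y) such that ∂F/∂x = M, ∂F/∂y = N
Solution: 2x² + 6xy + 4y² = C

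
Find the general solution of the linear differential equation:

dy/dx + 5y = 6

Using integrating factor method:

General solution: y = 6/5 + Ce^(-5x)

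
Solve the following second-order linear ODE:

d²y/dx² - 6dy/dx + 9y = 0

Characteristic equation: r² - 6r + 9 = 0
Factored: (r - 3)² = 0
Repeated root: r = 3
General solution: y = (C₁ + C₂x)e^(3x)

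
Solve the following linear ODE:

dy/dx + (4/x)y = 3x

Using integrating factor method:

General solution: y = (1/2)x^2 + Cx^(-4)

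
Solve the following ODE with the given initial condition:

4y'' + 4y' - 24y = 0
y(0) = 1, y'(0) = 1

General solution: y = C₁e^(2x) + C₂e^(-3x)
Applying ICs: C₁ = 4/5, C₂ = 1/5
Particular solution: y = (4/5)e^(2x) + (1/5)e^(-3x)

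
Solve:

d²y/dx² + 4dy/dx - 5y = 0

Characteristic equation: r² + 4r - 5 = 0
Roots: r = 1, -5 (distinct real)
General solution: y = C₁e^x + C₂e^(-5x)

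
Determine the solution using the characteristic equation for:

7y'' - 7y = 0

Characteristic equation: 7r² - 7 = 0
Divide by 7: r² - 1 = 0
Roots: r = 1, -1 (distinct real)
General solution: y = C₁e^x + C₂e^(-x)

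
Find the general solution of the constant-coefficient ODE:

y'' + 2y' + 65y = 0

Characteristic equation: r² + 2r + 65 = 0
Roots: r = -1 ± 8i (complex conjugates)
General solution: y = e^(-x)(C₁cos(8x) + C₂sin(8x))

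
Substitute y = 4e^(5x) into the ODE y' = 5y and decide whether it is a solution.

Verification:
y = 4e^(5x)
y' = 20e^(5x)
5y = 20e^(5x)
y' = 5y ✓

Yes, it is a solution.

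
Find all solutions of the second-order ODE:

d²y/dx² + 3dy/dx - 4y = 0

Characteristic equation: r² + 3r - 4 = 0
Roots: r = 1, -4 (distinct real)
General solution: y = C₁e^x + C₂e^(-4x)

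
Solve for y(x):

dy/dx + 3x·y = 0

Using integrating factor method:

General solution: y = Ce^(-3x^2/2)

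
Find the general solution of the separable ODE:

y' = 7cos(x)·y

Separating variables and integrating:
ln|y| = 7sin(x) + C

General solution: y = Ce^(7sin(x))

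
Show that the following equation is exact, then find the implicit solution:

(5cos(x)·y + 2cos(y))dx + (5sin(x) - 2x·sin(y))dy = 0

Verify exactness: ∂M/∂y = ∂N/∂x ✓
Find F(x,y) such that ∂F/∂x = M, ∂F/∂y = N
Solution: 5sin(x)·y + 2x·cos(y) = C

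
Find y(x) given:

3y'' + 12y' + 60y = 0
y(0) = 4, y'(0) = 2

General solution: y = e^(-2x)(C₁cos(4x) + C₂sin(4x))
Complex roots r = -2 ± 4i
Applying ICs: C₁ = 4, C₂ = 5/2
Particular solution: y = e^(-2x)(4cos(4x) + (5/2)sin(4x))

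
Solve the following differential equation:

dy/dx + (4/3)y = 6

Using integrating factor method:

General solution: y = 9/2 + Ce^(-4x/3)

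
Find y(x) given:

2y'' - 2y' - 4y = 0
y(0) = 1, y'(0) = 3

General solution: y = C₁e^(2x) + C₂e^(-x)
Applying ICs: C₁ = 4/3, C₂ = -1/3
Particular solution: y = (4/3)e^(2x) - (1/3)e^(-x)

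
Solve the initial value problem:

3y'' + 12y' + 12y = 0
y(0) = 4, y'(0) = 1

General solution: y = (C₁ + C₂x)e^(-2x)
Repeated root r = -2
Applying ICs: C₁ = 4, C₂ = 9
Particular solution: y = (4 + 9x)e^(-2x)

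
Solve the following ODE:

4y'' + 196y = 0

Characteristic equation: 4r² + 196 = 0
Divide by 4: r² + 49 = 0
Roots: r = ±7i (complex conjugates)
General solution: y = C₁cos(7x) + C₂sin(7x)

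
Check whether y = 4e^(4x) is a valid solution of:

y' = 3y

Verification:
y = 4e^(4x)
y' = 16e^(4x)
But 3y = 12e^(4x)
y' ≠ 3y — the derivative does not match

No, it is not a solution.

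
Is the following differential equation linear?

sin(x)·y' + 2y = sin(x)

Yes. Linear (y and its derivatives appear to the first power only, no products of y terms)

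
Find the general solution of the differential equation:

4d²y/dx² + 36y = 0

Characteristic equation: 4r² + 36 = 0
Divide by 4: r² + 9 = 0
Roots: r = ±3i (complex conjugates)
General solution: y = C₁cos(3x) + C₂sin(3x)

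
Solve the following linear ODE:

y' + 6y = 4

Using integrating factor method:

General solution: y = 2/3 + Ce^(-6x)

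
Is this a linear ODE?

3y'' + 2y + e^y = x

No. Nonlinear (e^y is nonlinear in y)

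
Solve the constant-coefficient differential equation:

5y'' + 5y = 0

Characteristic equation: 5r² + 5 = 0
Divide by 5: r² + 1 = 0
Roots: r = ±i (complex conjugates)
General solution: y = C₁cos(x) + C₂sin(x)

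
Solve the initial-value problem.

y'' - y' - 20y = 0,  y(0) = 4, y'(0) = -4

General solution: y = C₁e^(5x) + C₂e^(-4x)
Applying ICs: C₁ = 4/3, C₂ = 8/3
Particular solution: y = (4/3)e^(5x) + (8/3)e^(-4x)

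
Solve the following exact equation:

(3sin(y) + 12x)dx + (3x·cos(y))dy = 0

Verify exactness: ∂M/∂y = ∂N/∂x ✓
Find F(x,y) such that ∂F/∂x = M, ∂F/∂y = N
Solution: 3x·sin(y) + 6x² = C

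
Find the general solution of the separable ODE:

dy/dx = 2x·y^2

Separating variables and integrating:
-1/y = x^2 + C

General solution: y^-1 = -x^2 + C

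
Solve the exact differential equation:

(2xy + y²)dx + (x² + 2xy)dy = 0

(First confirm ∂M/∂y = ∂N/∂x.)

Verify exactness: ∂M/∂y = ∂N/∂x ✓
Find F(x,y) such that ∂F/∂x = M, ∂F/∂y = N
Solution: x²y + xy² = C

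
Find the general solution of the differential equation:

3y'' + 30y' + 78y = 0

Characteristic equation: 3r² + 30r + 78 = 0
Divide by 3: r² + 10r + 26 = 0
Roots: r = -5 ± i (complex conjugates)
General solution: y = e^(-5x)(C₁cos(x) + C₂sin(x))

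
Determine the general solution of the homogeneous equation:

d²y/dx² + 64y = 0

Characteristic equation: r² + 64 = 0
Roots: r = ±8i (complex conjugates)
General solution: y = C₁cos(8x) + C₂sin(8x)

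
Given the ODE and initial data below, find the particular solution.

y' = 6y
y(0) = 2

General solution: y = Ce^(6x)
Applying IC y(0) = 2:
Particular solution: y = 2e^(6x)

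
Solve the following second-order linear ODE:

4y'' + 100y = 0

Characteristic equation: 4r² + 100 = 0
Divide by 4: r² + 25 = 0
Roots: r = ±5i (complex conjugates)
General solution: y = C₁cos(5x) + C₂sin(5x)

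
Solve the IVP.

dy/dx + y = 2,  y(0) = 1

General solution: y = 2 + Ce^(-x)
Applying y(0) = 1: C = 1 - 2 = -1
Particular solution: y = 2 - e^(-x)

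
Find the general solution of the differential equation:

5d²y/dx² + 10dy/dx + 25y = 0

Characteristic equation: 5r² + 10r + 25 = 0
Divide by 5: r² + 2r + 5 = 0
Roots: r = -1 ± 2i (complex conjugates)
General solution: y = e^(-x)(C₁cos(2x) + C₂sin(2x))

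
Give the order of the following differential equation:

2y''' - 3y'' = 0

The order is 3 (highest derivative is of order 3).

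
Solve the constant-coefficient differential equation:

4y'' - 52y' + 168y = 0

Characteristic equation: 4r² - 52r + 168 = 0
Divide by 4: r² - 13r + 42 = 0
Roots: r = 7, 6 (distinct real)
General solution: y = C₁e^(7x) + C₂e^(6x)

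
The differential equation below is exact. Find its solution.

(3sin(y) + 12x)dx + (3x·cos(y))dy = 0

Verify exactness: ∂M/∂y = ∂N/∂x ✓
Find F(x,y) such that ∂F/∂x = M, ∂F/∂y = N
Solution: 3x·sin(y) + 6x² = C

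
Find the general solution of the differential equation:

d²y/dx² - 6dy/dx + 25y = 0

Characteristic equation: r² - 6r + 25 = 0
Roots: r = 3 ± 4i (complex conjugates)
General solution: y = e^(3x)(C₁cos(4x) + C₂sin(4x))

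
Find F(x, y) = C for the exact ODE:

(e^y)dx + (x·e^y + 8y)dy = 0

Verify exactness: ∂M/∂y = ∂N/∂x ✓
Find F(x,y) such that ∂F/∂x = M, ∂F/∂y = N
Solution: x·e^y + 4y² = C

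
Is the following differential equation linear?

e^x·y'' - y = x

Yes. Linear (y and its derivatives appear to the first power only, no products of y terms)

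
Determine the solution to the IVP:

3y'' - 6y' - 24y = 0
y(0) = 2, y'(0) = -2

General solution: y = C₁e^(4x) + C₂e^(-2x)
Applying ICs: C₁ = 1/3, C₂ = 5/3
Particular solution: y = (1/3)e^(4x) + (5/3)e^(-2x)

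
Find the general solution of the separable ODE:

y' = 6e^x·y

Separating variables and integrating:
ln|y| = 6e^x + C

General solution: y = Ce^(6e^x)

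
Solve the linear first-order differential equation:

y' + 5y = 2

Using integrating factor method:

General solution: y = 2/5 + Ce^(-5x)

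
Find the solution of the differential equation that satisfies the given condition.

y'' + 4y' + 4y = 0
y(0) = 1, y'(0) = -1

General solution: y = (C₁ + C₂x)e^(-2x)
Repeated root r = -2
Applying ICs: C₁ = 1, C₂ = 1
Particular solution: y = (1 + x)e^(-2x)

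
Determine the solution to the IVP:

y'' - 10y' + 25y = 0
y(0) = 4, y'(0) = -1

General solution: y = (C₁ + C₂x)e^(5x)
Repeated root r = 5
Applying ICs: C₁ = 4, C₂ = -21
Particular solution: y = (4 - 21x)e^(5x)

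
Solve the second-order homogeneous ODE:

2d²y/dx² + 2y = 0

Characteristic equation: 2r² + 2 = 0
Divide by 2: r² + 1 = 0
Roots: r = ±i (complex conjugates)
General solution: y = C₁cos(x) + C₂sin(x)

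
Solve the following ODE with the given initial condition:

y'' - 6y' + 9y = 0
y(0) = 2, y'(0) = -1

General solution: y = (C₁ + C₂x)e^(3x)
Repeated root r = 3
Applying ICs: C₁ = 2, C₂ = -7
Particular solution: y = (2 - 7x)e^(3x)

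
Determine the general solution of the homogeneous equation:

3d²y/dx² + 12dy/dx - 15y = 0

Characteristic equation: 3r² + 12r - 15 = 0
Divide by 3: r² + 4r - 5 = 0
Roots: r = 1, -5 (distinct real)
General solution: y = C₁e^x + C₂e^(-5x)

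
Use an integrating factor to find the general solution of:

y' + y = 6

Using integrating factor method:

General solution: y = 6 + Ce^(-x)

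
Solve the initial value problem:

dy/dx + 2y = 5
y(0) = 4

General solution: y = 5/2 + Ce^(-2x)
Applying y(0) = 4: C = 4 - 5/2 = 3/2
Particular solution: y = 5/2 + (3/2)e^(-2x)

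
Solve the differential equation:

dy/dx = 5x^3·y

Separating variables and integrating:
ln|y| = 5x^4/4 + C

General solution: y = Ce^(5x^4/4)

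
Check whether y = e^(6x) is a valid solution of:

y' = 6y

Verification:
y = e^(6x)
y' = 6e^(6x)
6y = 6e^(6x)
y' = 6y ✓

Yes, it is a solution.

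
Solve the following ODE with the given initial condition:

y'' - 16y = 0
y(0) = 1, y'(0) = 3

General solution: y = C₁e^(4x) + C₂e^(-4x)
Applying ICs: C₁ = 7/8, C₂ = 1/8
Particular solution: y = (7/8)e^(4x) + (1/8)e^(-4x)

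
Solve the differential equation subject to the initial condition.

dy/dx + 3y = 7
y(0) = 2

General solution: y = 7/3 + Ce^(-3x)
Applying y(0) = 2: C = 2 - 7/3 = -1/3
Particular solution: y = 7/3 - (1/3)e^(-3x)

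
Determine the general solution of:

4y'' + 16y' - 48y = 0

Characteristic equation: 4r² + 16r - 48 = 0
Divide by 4: r² + 4r - 12 = 0
Roots: r = 2, -6 (distinct real)
General solution: y = C₁e^(2x) + C₂e^(-6x)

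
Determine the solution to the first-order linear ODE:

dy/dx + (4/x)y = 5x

Using integrating factor method:

General solution: y = (5/6)x^2 + Cx^(-4)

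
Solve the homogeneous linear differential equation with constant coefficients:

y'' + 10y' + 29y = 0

Characteristic equation: r² + 10r + 29 = 0
Roots: r = -5 ± 2i (complex conjugates)
General solution: y = e^(-5x)(C₁cos(2x) + C₂sin(2x))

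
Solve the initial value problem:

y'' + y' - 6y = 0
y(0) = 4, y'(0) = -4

General solution: y = C₁e^(2x) + C₂e^(-3x)
Applying ICs: C₁ = 8/5, C₂ = 12/5
Particular solution: y = (8/5)e^(2x) + (12/5)e^(-3x)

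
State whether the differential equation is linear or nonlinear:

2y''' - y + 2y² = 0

Nonlinear (y² term)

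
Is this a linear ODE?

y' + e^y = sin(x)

No. Nonlinear (e^y is nonlinear in y)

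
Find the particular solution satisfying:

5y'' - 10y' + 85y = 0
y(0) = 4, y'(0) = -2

General solution: y = e^x(C₁cos(4x) + C₂sin(4x))
Complex roots r = 1 ± 4i
Applying ICs: C₁ = 4, C₂ = -3/2
Particular solution: y = e^x(4cos(4x) - (3/2)sin(4x))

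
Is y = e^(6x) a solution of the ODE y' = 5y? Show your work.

Verification:
y = e^(6x)
y' = 6e^(6x)
But 5y = 5e^(6x)
y' ≠ 5y — the derivative does not match

No, it is not a solution.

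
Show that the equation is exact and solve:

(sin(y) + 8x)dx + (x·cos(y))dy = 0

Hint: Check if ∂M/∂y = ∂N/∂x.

Verify exactness: ∂M/∂y = ∂N/∂x ✓
Find F(x,y) such that ∂F/∂x = M, ∂F/∂y = N
Solution: x·sin(y) + 4x² = C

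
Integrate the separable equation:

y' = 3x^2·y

Separating variables and integrating:
ln|y| = x^3 + C

General solution: y = Ce^(x^3)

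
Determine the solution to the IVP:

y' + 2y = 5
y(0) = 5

General solution: y = 5/2 + Ce^(-2x)
Applying y(0) = 5: C = 5 - 5/2 = 5/2
Particular solution: y = 5/2 + (5/2)e^(-2x)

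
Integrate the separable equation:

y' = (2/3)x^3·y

Separating variables and integrating:
ln|y| = x^4/6 + C

General solution: y = Ce^(x^4/6)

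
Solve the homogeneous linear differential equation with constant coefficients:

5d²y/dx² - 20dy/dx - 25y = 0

Characteristic equation: 5r² - 20r - 25 = 0
Divide by 5: r² - 4r - 5 = 0
Roots: r = 5, -1 (distinct real)
General solution: y = C₁e^(5x) + C₂e^(-x)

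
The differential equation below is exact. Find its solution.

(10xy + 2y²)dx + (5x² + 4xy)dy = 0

Verify exactness: ∂M/∂y = ∂N/∂x ✓
Find F(x,y) such that ∂F/∂x = M, ∂F/∂y = N
Solution: 5x²y + 2xy² = C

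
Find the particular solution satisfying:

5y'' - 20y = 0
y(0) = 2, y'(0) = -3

General solution: y = C₁e^(2x) + C₂e^(-2x)
Applying ICs: C₁ = 1/4, C₂ = 7/4
Particular solution: y = (1/4)e^(2x) + (7/4)e^(-2x)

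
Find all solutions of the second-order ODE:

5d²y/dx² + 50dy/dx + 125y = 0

Characteristic equation: 5r² + 50r + 125 = 0
Divide by 5: r² + 10r + 25 = 0
Factored: (r + 5)² = 0
Repeated root: r = -5
General solution: y = (C₁ + C₂x)e^(-5x)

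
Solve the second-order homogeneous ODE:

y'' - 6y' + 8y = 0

Characteristic equation: r² - 6r + 8 = 0
Roots: r = 4, 2 (distinct real)
General solution: y = C₁e^(4x) + C₂e^(2x)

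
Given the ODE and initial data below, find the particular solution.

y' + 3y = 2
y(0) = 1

General solution: y = 2/3 + Ce^(-3x)
Applying y(0) = 1: C = 1 - 2/3 = 1/3
Particular solution: y = 2/3 + (1/3)e^(-3x)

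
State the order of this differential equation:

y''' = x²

The order is 3 (highest derivative is of order 3).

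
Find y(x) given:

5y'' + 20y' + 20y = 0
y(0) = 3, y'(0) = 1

General solution: y = (C₁ + C₂x)e^(-2x)
Repeated root r = -2
Applying ICs: C₁ = 3, C₂ = 7
Particular solution: y = (3 + 7x)e^(-2x)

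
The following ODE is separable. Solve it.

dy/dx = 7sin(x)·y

Separating variables and integrating:
ln|y| = -7cos(x) + C

General solution: y = Ce^(-7cos(x))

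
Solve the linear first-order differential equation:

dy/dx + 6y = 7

Using integrating factor method:

General solution: y = 7/6 + Ce^(-6x)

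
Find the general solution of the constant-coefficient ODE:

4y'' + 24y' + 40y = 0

Characteristic equation: 4r² + 24r + 40 = 0
Divide by 4: r² + 6r + 10 = 0
Roots: r = -3 ± i (complex conjugates)
General solution: y = e^(-3x)(C₁cos(x) + C₂sin(x))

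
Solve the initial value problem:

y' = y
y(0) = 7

General solution: y = Ce^x
Applying IC y(0) = 7:
Particular solution: y = 7e^x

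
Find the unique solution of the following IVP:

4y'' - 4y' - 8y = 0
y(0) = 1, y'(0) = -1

General solution: y = C₁e^(2x) + C₂e^(-x)
Applying ICs: C₁ = 0, C₂ = 1
Particular solution: y = e^(-x)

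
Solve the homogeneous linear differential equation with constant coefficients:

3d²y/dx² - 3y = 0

Characteristic equation: 3r² - 3 = 0
Divide by 3: r² - 1 = 0
Roots: r = 1, -1 (distinct real)
General solution: y = C₁e^x + C₂e^(-x)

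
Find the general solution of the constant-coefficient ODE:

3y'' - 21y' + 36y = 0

Characteristic equation: 3r² - 21r + 36 = 0
Divide by 3: r² - 7r + 12 = 0
Roots: r = 3, 4 (distinct real)
General solution: y = C₁e^(3x) + C₂e^(4x)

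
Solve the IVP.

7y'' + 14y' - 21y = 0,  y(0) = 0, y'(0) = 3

General solution: y = C₁e^x + C₂e^(-3x)
Applying ICs: C₁ = 3/4, C₂ = -3/4
Particular solution: y = (3/4)e^x - (3/4)e^(-3x)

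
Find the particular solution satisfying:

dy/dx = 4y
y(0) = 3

General solution: y = Ce^(4x)
Applying IC y(0) = 3:
Particular solution: y = 3e^(4x)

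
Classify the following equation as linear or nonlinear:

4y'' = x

Linear (y and its derivatives appear to the first power only, no products of y terms)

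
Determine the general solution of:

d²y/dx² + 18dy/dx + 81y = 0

Characteristic equation: r² + 18r + 81 = 0
Factored: (r + 9)² = 0
Repeated root: r = -9
General solution: y = (C₁ + C₂x)e^(-9x)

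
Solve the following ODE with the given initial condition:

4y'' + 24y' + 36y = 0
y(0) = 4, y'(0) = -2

General solution: y = (C₁ + C₂x)e^(-3x)
Repeated root r = -3
Applying ICs: C₁ = 4, C₂ = 10
Particular solution: y = (4 + 10x)e^(-3x)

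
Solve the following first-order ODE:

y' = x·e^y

Separating variables and integrating:
-e^(-y) = x²/2 + C

General solution: y = -ln(C - x²/2)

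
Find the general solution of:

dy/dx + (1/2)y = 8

Using integrating factor method:

General solution: y = 16 + Ce^(-x/2)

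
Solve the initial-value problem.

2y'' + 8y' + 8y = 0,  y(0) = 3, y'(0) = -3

General solution: y = (C₁ + C₂x)e^(-2x)
Repeated root r = -2
Applying ICs: C₁ = 3, C₂ = 3
Particular solution: y = (3 + 3x)e^(-2x)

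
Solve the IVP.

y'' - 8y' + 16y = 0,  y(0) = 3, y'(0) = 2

General solution: y = (C₁ + C₂x)e^(4x)
Repeated root r = 4
Applying ICs: C₁ = 3, C₂ = -10
Particular solution: y = (3 - 10x)e^(4x)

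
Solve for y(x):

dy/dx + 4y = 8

Using integrating factor method:

General solution: y = 2 + Ce^(-4x)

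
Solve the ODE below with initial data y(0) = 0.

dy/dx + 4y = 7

General solution: y = 7/4 + Ce^(-4x)
Applying y(0) = 0: C = 0 - 7/4 = -7/4
Particular solution: y = 7/4 - (7/4)e^(-4x)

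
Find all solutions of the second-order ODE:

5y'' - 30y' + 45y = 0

Characteristic equation: 5r² - 30r + 45 = 0
Divide by 5: r² - 6r + 9 = 0
Factored: (r - 3)² = 0
Repeated root: r = 3
General solution: y = (C₁ + C₂x)e^(3x)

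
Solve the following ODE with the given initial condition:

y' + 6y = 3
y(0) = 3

General solution: y = 1/2 + Ce^(-6x)
Applying y(0) = 3: C = 3 - 1/2 = 5/2
Particular solution: y = 1/2 + (5/2)e^(-6x)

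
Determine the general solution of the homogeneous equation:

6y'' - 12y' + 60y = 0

Characteristic equation: 6r² - 12r + 60 = 0
Divide by 6: r² - 2r + 10 = 0
Roots: r = 1 ± 3i (complex conjugates)
General solution: y = e^x(C₁cos(3x) + C₂sin(3x))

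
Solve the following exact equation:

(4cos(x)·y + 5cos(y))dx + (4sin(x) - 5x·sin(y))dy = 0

Verify exactness: ∂M/∂y = ∂N/∂x ✓
Find F(x,y) such that ∂F/∂x = M, ∂F/∂y = N
Solution: 4sin(x)·y + 5x·cos(y) = C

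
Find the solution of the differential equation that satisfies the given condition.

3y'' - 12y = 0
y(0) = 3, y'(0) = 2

General solution: y = C₁e^(2x) + C₂e^(-2x)
Applying ICs: C₁ = 2, C₂ = 1
Particular solution: y = 2e^(2x) + e^(-2x)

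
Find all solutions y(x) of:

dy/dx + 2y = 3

Using integrating factor method:

General solution: y = 3/2 + Ce^(-2x)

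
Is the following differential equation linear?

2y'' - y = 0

Yes. Linear (y and its derivatives appear to the first power only, no products of y terms)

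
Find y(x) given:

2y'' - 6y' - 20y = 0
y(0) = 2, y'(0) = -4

General solution: y = C₁e^(5x) + C₂e^(-2x)
Applying ICs: C₁ = 0, C₂ = 2
Particular solution: y = 2e^(-2x)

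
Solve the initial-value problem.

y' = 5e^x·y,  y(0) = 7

General solution: y = Ce^(5e^x)
Applying IC y(0) = 7:
Particular solution: y = 7e^(5(e^x - 1))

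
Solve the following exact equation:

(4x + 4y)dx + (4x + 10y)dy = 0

Verify exactness: ∂M/∂y = ∂N/∂x ✓
Find F(x,y) such that ∂F/∂x = M, ∂F/∂y = N
Solution: 2x² + 4xy + 5y² = C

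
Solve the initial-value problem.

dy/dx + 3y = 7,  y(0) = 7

General solution: y = 7/3 + Ce^(-3x)
Applying y(0) = 7: C = 7 - 7/3 = 14/3
Particular solution: y = 7/3 + (14/3)e^(-3x)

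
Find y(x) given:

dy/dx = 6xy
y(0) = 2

General solution: y = Ce^(3x²)
Applying IC y(0) = 2:
Particular solution: y = 2e^(3x²)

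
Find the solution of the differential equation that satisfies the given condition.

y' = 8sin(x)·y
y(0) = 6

General solution: y = Ce^(-8cos(x))
Applying IC y(0) = 6:
Particular solution: y = 6e^(8(1-cos(x)))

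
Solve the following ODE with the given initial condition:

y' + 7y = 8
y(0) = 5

General solution: y = 8/7 + Ce^(-7x)
Applying y(0) = 5: C = 5 - 8/7 = 27/7
Particular solution: y = 8/7 + (27/7)e^(-7x)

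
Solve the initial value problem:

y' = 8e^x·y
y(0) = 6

General solution: y = Ce^(8e^x)
Applying IC y(0) = 6:
Particular solution: y = 6e^(8(e^x - 1))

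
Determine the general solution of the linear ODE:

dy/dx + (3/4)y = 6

Using integrating factor method:

General solution: y = 8 + Ce^(-3x/4)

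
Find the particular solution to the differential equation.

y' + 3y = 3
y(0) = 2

General solution: y = 1 + Ce^(-3x)
Applying y(0) = 2: C = 2 - 1 = 1
Particular solution: y = 1 + e^(-3x)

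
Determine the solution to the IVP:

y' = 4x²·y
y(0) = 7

General solution: y = Ce^(4x³/3)
Applying IC y(0) = 7:
Particular solution: y = 7e^(4x³/3)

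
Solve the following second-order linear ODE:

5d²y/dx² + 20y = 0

Characteristic equation: 5r² + 20 = 0
Divide by 5: r² + 4 = 0
Roots: r = ±2i (complex conjugates)
General solution: y = C₁cos(2x) + C₂sin(2x)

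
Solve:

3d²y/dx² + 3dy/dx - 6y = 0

Characteristic equation: 3r² + 3r - 6 = 0
Divide by 3: r² + r - 2 = 0
Roots: r = 1, -2 (distinct real)
General solution: y = C₁e^x + C₂e^(-2x)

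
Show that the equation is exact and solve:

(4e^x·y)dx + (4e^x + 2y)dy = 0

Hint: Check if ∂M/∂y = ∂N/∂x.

Verify exactness: ∂M/∂y = ∂N/∂x ✓
Find F(x,y) such that ∂F/∂x = M, ∂F/∂y = N
Solution: 4e^x·y + y² = C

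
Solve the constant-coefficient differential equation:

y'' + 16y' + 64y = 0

Characteristic equation: r² + 16r + 64 = 0
Factored: (r + 8)² = 0
Repeated root: r = -8
General solution: y = (C₁ + C₂x)e^(-8x)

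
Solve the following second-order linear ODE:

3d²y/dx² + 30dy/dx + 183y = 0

Characteristic equation: 3r² + 30r + 183 = 0
Divide by 3: r² + 10r + 61 = 0
Roots: r = -5 ± 6i (complex conjugates)
General solution: y = e^(-5x)(C₁cos(6x) + C₂sin(6x))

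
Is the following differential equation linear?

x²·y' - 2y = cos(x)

Yes. Linear (y and its derivatives appear to the first power only, no products of y terms)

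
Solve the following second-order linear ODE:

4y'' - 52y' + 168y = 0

Characteristic equation: 4r² - 52r + 168 = 0
Divide by 4: r² - 13r + 42 = 0
Roots: r = 7, 6 (distinct real)
General solution: y = C₁e^(7x) + C₂e^(6x)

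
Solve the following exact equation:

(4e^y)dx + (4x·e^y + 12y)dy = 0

Verify exactness: ∂M/∂y = ∂N/∂x ✓
Find F(x,y) such that ∂F/∂x = M, ∂F/∂y = N
Solution: 4x·e^y + 6y² = C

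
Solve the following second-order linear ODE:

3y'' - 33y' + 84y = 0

Characteristic equation: 3r² - 33r + 84 = 0
Divide by 3: r² - 11r + 28 = 0
Roots: r = 4, 7 (distinct real)
General solution: y = C₁e^(4x) + C₂e^(7x)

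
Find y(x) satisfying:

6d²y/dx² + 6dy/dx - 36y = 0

Characteristic equation: 6r² + 6r - 36 = 0
Divide by 6: r² + r - 6 = 0
Roots: r = 2, -3 (distinct real)
General solution: y = C₁e^(2x) + C₂e^(-3x)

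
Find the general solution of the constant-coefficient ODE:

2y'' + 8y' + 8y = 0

Characteristic equation: 2r² + 8r + 8 = 0
Divide by 2: r² + 4r + 4 = 0
Factored: (r + 2)² = 0
Repeated root: r = -2
General solution: y = (C₁ + C₂x)e^(-2x)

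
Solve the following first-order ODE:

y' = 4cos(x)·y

Separating variables and integrating:
ln|y| = 4sin(x) + C

General solution: y = Ce^(4sin(x))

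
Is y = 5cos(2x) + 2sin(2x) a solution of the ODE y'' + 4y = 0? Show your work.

Verification:
y'' = -20cos(2x) - 8sin(2x)
y'' + 4y = 0 ✓

Yes, it is a solution.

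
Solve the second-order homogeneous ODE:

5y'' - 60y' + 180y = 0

Characteristic equation: 5r² - 60r + 180 = 0
Divide by 5: r² - 12r + 36 = 0
Factored: (r - 6)² = 0
Repeated root: r = 6
General solution: y = (C₁ + C₂x)e^(6x)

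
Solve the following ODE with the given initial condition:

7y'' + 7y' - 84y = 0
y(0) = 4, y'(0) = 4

General solution: y = C₁e^(3x) + C₂e^(-4x)
Applying ICs: C₁ = 20/7, C₂ = 8/7
Particular solution: y = (20/7)e^(3x) + (8/7)e^(-4x)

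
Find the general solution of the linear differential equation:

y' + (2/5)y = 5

Using integrating factor method:

General solution: y = 25/2 + Ce^(-2x/5)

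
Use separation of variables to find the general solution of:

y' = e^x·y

Separating variables and integrating:
ln|y| = e^x + C

General solution: y = Ce^(e^x)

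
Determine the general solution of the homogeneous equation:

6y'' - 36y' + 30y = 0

Characteristic equation: 6r² - 36r + 30 = 0
Divide by 6: r² - 6r + 5 = 0
Roots: r = 5, 1 (distinct real)
General solution: y = C₁e^(5x) + C₂e^x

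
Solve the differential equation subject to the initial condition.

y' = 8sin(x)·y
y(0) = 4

General solution: y = Ce^(-8cos(x))
Applying IC y(0) = 4:
Particular solution: y = 4e^(8(1-cos(x)))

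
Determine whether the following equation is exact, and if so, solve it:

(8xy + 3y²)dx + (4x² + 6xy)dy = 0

Verify exactness: ∂M/∂y = ∂N/∂x ✓
Find F(x,y) such that ∂F/∂x = M, ∂F/∂y = N
Solution: 4x²y + 3xy² = C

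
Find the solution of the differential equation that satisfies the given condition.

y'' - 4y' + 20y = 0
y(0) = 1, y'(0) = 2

General solution: y = e^(2x)(C₁cos(4x) + C₂sin(4x))
Complex roots r = 2 ± 4i
Applying ICs: C₁ = 1, C₂ = 0
Particular solution: y = e^(2x)(cos(4x))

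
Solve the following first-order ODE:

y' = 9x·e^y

Separating variables and integrating:
-e^(-y) = 9x²/2 + C

General solution: y = -ln(C - 9x²/2)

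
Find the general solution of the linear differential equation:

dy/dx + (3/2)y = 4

Using integrating factor method:

General solution: y = 8/3 + Ce^(-3x/2)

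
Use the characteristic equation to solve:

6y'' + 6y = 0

Characteristic equation: 6r² + 6 = 0
Divide by 6: r² + 1 = 0
Roots: r = ±i (complex conjugates)
General solution: y = C₁cos(x) + C₂sin(x)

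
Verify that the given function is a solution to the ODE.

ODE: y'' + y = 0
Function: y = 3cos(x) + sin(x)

Verification:
y'' = -3cos(x) - sin(x)
y'' + y = 0 ✓

Yes, it is a solution.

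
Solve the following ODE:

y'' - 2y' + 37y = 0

Characteristic equation: r² - 2r + 37 = 0
Roots: r = 1 ± 6i (complex conjugates)
General solution: y = e^x(C₁cos(6x) + C₂sin(6x))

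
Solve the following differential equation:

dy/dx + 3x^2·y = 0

Using integrating factor method:

General solution: y = Ce^(-x^3)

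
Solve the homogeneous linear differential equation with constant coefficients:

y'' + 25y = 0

Characteristic equation: r² + 25 = 0
Roots: r = ±5i (complex conjugates)
General solution: y = C₁cos(5x) + C₂sin(5x)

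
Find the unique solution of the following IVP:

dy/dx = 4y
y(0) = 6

General solution: y = Ce^(4x)
Applying IC y(0) = 6:
Particular solution: y = 6e^(4x)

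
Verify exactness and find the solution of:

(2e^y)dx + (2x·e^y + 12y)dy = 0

Verify exactness: ∂M/∂y = ∂N/∂x ✓
Find F(x,y) such that ∂F/∂x = M, ∂F/∂y = N
Solution: 2x·e^y + 6y² = C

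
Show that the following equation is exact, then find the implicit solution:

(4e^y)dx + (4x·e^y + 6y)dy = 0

Verify exactness: ∂M/∂y = ∂N/∂x ✓
Find F(x,y) such that ∂F/∂x = M, ∂F/∂y = N
Solution: 4x·e^y + 3y² = C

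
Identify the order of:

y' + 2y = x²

The order is 1 (highest derivative is of order 1).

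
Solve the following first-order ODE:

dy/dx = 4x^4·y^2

Separating variables and integrating:
-1/y = 4x^5/5 + C

General solution: y^-1 = (-4/5)x^5 + C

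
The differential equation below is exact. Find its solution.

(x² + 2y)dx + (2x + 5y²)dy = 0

Verify exactness: ∂M/∂y = ∂N/∂x ✓
Find F(x,y) such that ∂F/∂x = M, ∂F/∂y = N
Solution: x³/3 + 2xy + 5y³/3 = C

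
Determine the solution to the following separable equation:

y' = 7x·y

Separating variables and integrating:
ln|y| = 7x^2/2 + C

General solution: y = Ce^(7x^2/2)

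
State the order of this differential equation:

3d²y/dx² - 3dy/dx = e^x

The order is 2 (highest derivative is of order 2).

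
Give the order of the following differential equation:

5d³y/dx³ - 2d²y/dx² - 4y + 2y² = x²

The order is 3 (highest derivative is of order 3).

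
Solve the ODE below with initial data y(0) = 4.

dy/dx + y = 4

General solution: y = 4 + Ce^(-x)
Applying y(0) = 4: C = 4 - 4 = 0
Particular solution: y = 4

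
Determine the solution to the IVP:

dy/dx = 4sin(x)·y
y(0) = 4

General solution: y = Ce^(-4cos(x))
Applying IC y(0) = 4:
Particular solution: y = 4e^(4(1-cos(x)))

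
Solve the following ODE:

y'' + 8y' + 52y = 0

Characteristic equation: r² + 8r + 52 = 0
Roots: r = -4 ± 6i (complex conjugates)
General solution: y = e^(-4x)(C₁cos(6x) + C₂sin(6x))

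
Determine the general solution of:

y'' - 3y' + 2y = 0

Characteristic equation: r² - 3r + 2 = 0
Roots: r = 1, 2 (distinct real)
General solution: y = C₁e^x + C₂e^(2x)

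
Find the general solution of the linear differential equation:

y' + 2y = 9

Using integrating factor method:

General solution: y = 9/2 + Ce^(-2x)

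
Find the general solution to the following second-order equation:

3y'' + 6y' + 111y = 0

Characteristic equation: 3r² + 6r + 111 = 0
Divide by 3: r² + 2r + 37 = 0
Roots: r = -1 ± 6i (complex conjugates)
General solution: y = e^(-x)(C₁cos(6x) + C₂sin(6x))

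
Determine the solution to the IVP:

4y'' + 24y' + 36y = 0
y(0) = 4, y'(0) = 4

General solution: y = (C₁ + C₂x)e^(-3x)
Repeated root r = -3
Applying ICs: C₁ = 4, C₂ = 16
Particular solution: y = (4 + 16x)e^(-3x)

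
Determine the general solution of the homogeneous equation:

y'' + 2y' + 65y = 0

Characteristic equation: r² + 2r + 65 = 0
Roots: r = -1 ± 8i (complex conjugates)
General solution: y = e^(-x)(C₁cos(8x) + C₂sin(8x))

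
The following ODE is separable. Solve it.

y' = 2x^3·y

Separating variables and integrating:
ln|y| = x^4/2 + C

General solution: y = Ce^(x^4/2)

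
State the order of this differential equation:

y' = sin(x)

The order is 1 (highest derivative is of order 1).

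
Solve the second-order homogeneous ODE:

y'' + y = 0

Characteristic equation: r² + 1 = 0
Roots: r = ±i (complex conjugates)
General solution: y = C₁cos(x) + C₂sin(x)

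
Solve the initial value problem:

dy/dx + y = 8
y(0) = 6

General solution: y = 8 + Ce^(-x)
Applying y(0) = 6: C = 6 - 8 = -2
Particular solution: y = 8 - 2e^(-x)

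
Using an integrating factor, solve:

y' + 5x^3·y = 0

Using integrating factor method:

General solution: y = Ce^(-5x^4/4)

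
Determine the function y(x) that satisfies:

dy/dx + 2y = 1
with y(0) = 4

General solution: y = 1/2 + Ce^(-2x)
Applying y(0) = 4: C = 4 - 1/2 = 7/2
Particular solution: y = 1/2 + (7/2)e^(-2x)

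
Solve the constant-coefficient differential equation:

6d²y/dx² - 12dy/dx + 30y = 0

Characteristic equation: 6r² - 12r + 30 = 0
Divide by 6: r² - 2r + 5 = 0
Roots: r = 1 ± 2i (complex conjugates)
General solution: y = e^x(C₁cos(2x) + C₂sin(2x))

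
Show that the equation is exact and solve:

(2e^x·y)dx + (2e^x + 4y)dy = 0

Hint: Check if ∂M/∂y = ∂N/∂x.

Verify exactness: ∂M/∂y = ∂N/∂x ✓
Find F(x,y) such that ∂F/∂x = M, ∂F/∂y = N
Solution: 2e^x·y + 2y² = C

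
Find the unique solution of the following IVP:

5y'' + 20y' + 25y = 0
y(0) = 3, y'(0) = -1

General solution: y = e^(-2x)(C₁cos(x) + C₂sin(x))
Complex roots r = -2 ± i
Applying ICs: C₁ = 3, C₂ = 5
Particular solution: y = e^(-2x)(3cos(x) + 5sin(x))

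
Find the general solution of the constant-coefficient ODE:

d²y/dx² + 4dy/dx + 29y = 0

Characteristic equation: r² + 4r + 29 = 0
Roots: r = -2 ± 5i (complex conjugates)
General solution: y = e^(-2x)(C₁cos(5x) + C₂sin(5x))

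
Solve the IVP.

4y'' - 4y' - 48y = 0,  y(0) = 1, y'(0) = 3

General solution: y = C₁e^(4x) + C₂e^(-3x)
Applying ICs: C₁ = 6/7, C₂ = 1/7
Particular solution: y = (6/7)e^(4x) + (1/7)e^(-3x)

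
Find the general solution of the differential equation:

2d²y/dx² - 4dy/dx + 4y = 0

Characteristic equation: 2r² - 4r + 4 = 0
Divide by 2: r² - 2r + 2 = 0
Roots: r = 1 ± i (complex conjugates)
General solution: y = e^x(C₁cos(x) + C₂sin(x))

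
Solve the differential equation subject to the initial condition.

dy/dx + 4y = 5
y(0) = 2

General solution: y = 5/4 + Ce^(-4x)
Applying y(0) = 2: C = 2 - 5/4 = 3/4
Particular solution: y = 5/4 + (3/4)e^(-4x)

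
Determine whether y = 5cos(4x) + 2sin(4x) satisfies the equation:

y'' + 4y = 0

Verification:
y'' = -80cos(4x) - 32sin(4x)
y'' + 4y ≠ 0 (frequency mismatch: got 16 instead of 4)

No, it is not a solution.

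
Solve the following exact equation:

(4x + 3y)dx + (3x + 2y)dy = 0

Verify exactness: ∂M/∂y = ∂N/∂x ✓
Find F(x,y) such that ∂F/∂x = M, ∂F/∂y = N
Solution: 2x² + 3xy + y² = C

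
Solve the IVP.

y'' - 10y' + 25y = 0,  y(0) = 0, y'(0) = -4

General solution: y = (C₁ + C₂x)e^(5x)
Repeated root r = 5
Applying ICs: C₁ = 0, C₂ = -4
Particular solution: y = -4xe^(5x)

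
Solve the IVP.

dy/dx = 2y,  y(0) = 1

General solution: y = Ce^(2x)
Applying IC y(0) = 1:
Particular solution: y = e^(2x)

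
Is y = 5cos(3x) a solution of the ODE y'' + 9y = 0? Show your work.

Verification:
y'' = -45cos(3x)
y'' + 9y = 0 ✓

Yes, it is a solution.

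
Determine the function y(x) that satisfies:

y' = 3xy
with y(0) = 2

General solution: y = Ce^(3x²/2)
Applying IC y(0) = 2:
Particular solution: y = 2e^(3x²/2)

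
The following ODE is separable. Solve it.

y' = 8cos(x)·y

Separating variables and integrating:
ln|y| = 8sin(x) + C

General solution: y = Ce^(8sin(x))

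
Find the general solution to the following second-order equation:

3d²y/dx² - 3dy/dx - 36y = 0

Characteristic equation: 3r² - 3r - 36 = 0
Divide by 3: r² - r - 12 = 0
Roots: r = 4, -3 (distinct real)
General solution: y = C₁e^(4x) + C₂e^(-3x)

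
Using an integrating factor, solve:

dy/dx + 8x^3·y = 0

Using integrating factor method:

General solution: y = Ce^(-2x^4)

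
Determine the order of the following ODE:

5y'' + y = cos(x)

The order is 2 (highest derivative is of order 2).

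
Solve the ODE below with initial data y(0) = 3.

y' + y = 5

General solution: y = 5 + Ce^(-x)
Applying y(0) = 3: C = 3 - 5 = -2
Particular solution: y = 5 - 2e^(-x)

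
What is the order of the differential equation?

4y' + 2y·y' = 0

The order is 1 (highest derivative is of order 1).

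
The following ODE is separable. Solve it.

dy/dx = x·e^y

Separating variables and integrating:
-e^(-y) = x²/2 + C

General solution: y = -ln(C - x²/2)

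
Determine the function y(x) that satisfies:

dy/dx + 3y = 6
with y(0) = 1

General solution: y = 2 + Ce^(-3x)
Applying y(0) = 1: C = 1 - 2 = -1
Particular solution: y = 2 - e^(-3x)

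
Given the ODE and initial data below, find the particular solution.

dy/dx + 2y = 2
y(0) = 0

General solution: y = 1 + Ce^(-2x)
Applying y(0) = 0: C = 0 - 1 = -1
Particular solution: y = 1 - e^(-2x)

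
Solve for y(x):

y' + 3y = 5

Using integrating factor method:

General solution: y = 5/3 + Ce^(-3x)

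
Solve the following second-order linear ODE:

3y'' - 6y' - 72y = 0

Characteristic equation: 3r² - 6r - 72 = 0
Divide by 3: r² - 2r - 24 = 0
Roots: r = 6, -4 (distinct real)
General solution: y = C₁e^(6x) + C₂e^(-4x)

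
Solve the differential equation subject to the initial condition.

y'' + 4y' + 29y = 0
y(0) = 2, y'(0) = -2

General solution: y = e^(-2x)(C₁cos(5x) + C₂sin(5x))
Complex roots r = -2 ± 5i
Applying ICs: C₁ = 2, C₂ = 2/5
Particular solution: y = e^(-2x)(2cos(5x) + (2/5)sin(5x))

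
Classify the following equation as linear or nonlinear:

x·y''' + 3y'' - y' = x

Linear (y and its derivatives appear to the first power only, no products of y terms)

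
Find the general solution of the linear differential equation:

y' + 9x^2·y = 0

Using integrating factor method:

General solution: y = Ce^(-3x^3)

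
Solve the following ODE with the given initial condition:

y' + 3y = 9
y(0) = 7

General solution: y = 3 + Ce^(-3x)
Applying y(0) = 7: C = 7 - 3 = 4
Particular solution: y = 3 + 4e^(-3x)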